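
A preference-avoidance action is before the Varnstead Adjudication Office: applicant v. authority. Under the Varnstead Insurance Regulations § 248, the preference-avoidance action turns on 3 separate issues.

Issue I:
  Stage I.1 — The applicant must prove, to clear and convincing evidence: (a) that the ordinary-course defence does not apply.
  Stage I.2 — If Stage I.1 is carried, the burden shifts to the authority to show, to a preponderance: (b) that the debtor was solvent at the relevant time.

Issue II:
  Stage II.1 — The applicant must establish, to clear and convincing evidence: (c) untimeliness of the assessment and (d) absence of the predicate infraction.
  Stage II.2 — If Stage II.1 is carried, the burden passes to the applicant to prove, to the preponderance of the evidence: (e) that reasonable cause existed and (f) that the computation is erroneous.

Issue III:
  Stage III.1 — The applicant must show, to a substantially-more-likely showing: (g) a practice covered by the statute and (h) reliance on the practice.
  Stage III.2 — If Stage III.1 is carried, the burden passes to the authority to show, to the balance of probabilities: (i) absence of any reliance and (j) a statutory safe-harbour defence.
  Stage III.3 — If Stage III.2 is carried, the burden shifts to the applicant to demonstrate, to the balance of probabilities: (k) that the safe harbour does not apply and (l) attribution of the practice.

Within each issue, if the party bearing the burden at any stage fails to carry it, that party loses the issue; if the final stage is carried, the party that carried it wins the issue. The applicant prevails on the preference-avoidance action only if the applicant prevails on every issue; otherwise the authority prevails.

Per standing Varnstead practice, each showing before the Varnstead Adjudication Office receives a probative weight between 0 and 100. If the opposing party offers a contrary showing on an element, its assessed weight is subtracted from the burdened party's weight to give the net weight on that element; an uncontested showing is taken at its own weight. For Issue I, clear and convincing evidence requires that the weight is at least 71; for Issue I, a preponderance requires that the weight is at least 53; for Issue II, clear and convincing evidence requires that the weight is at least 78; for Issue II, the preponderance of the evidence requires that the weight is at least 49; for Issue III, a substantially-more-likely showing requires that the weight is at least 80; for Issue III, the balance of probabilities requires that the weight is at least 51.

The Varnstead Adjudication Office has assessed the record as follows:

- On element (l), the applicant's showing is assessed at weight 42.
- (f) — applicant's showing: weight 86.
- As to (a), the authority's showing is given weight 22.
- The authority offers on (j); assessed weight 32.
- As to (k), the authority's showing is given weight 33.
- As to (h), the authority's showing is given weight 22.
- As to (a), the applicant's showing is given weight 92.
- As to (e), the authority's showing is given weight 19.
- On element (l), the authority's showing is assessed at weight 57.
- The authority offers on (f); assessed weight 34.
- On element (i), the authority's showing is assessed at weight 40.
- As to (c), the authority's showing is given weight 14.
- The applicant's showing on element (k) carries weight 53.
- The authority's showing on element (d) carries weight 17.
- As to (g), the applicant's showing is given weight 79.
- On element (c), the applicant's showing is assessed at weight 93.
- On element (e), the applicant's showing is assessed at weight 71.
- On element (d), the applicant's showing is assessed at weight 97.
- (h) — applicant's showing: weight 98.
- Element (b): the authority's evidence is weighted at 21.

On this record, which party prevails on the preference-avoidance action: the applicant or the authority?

authority

— Issue I —
At Stage I.1 the applicant must meet clear and convincing evidence (weight is at least 71): on (a) the weight is 92 less the opposing 22 gives net 70, < 71, so (a) does not meet the standard.
  Not every element is met, so the applicant fails to carry Stage I.1.
The analysis ends at Stage I.1; the authority prevails on this issue.
— Issue II —
At Stage II.1 the applicant must meet clear and convincing evidence (weight is at least 78): on (c) the weight is 93 less the opposing 14 gives net 79, ≥ 78, so (c) meets the standard; on (d) the weight is 97 less the opposing 17 gives net 80, ≥ 78, so (d) meets the standard.
  Stage II.1 is satisfied; the applicant continues to bear the burden.
At Stage II.2 the applicant must meet the preponderance of the evidence (weight is at least 49): on (e) the weight is 71 less the opposing 19 gives net 52, ≥ 49, so (e) meets the standard; on (f) the weight is 86 less the opposing 34 gives net 52, which does reach 49, so (f) meets the standard.
  The applicant carries the last stage.
Every stage carried; the applicant prevails on this issue.
— Issue III —
Stage III.1 — burden on applicant; standard: a substantially-more-likely showing (weight is at least 80).
    (g): 79 < 80 [not met]
    (h): 98 − 22 = 76 < 80 [not met]
  Not every element is met, so the applicant fails to carry Stage III.1.
So the authority prevails on this issue.
Per-issue: Issue I → authority; Issue II → applicant; Issue III → authority. The applicant must prevail on every issue; overall, the authority prevails.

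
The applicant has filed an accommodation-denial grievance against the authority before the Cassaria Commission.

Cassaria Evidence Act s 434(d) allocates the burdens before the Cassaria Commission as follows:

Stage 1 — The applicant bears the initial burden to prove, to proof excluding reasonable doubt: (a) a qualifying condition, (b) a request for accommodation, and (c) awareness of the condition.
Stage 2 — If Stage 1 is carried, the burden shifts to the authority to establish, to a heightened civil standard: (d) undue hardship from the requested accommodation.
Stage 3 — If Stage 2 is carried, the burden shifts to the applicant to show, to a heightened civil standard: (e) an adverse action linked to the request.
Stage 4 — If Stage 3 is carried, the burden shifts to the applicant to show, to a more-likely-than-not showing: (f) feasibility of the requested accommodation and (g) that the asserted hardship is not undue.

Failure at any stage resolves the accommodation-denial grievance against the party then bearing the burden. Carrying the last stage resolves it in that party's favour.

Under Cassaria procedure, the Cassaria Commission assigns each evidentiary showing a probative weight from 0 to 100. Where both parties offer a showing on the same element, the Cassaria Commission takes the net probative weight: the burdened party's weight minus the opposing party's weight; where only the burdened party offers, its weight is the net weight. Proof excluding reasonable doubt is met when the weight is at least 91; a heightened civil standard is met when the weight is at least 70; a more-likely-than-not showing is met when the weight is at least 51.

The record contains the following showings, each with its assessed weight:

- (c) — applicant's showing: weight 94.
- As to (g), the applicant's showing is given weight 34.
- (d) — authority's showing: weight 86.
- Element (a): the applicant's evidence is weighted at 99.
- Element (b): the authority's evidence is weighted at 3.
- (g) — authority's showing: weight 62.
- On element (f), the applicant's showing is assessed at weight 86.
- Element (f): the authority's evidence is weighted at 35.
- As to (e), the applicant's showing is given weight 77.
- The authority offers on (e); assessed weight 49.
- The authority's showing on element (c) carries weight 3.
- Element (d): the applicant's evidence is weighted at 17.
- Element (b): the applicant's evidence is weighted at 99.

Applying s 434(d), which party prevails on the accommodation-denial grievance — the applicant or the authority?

applicant

At Stage 1 the applicant must meet proof excluding reasonable doubt (weight is at least 91): on (a) the weight is 99, ≥ 91, so (a) meets the standard; on (b) the weight is 99 less the opposing 3 gives net 96, ≥ 91, so (b) meets the standard; on (c) the weight is 94 less the opposing 3 gives net 91, ≥ 91, so (c) meets the standard.
  The applicant carries Stage 1; the authority now bears the burden.
At Stage 2 the authority must meet a heightened civil standard (weight is at least 70): on (d) the weight is 86 less the opposing 17 gives net 69, which does not reach 70, so (d) does not meet the standard.
  The authority does not carry Stage 2.
The analysis ends at Stage 2; the applicant prevails.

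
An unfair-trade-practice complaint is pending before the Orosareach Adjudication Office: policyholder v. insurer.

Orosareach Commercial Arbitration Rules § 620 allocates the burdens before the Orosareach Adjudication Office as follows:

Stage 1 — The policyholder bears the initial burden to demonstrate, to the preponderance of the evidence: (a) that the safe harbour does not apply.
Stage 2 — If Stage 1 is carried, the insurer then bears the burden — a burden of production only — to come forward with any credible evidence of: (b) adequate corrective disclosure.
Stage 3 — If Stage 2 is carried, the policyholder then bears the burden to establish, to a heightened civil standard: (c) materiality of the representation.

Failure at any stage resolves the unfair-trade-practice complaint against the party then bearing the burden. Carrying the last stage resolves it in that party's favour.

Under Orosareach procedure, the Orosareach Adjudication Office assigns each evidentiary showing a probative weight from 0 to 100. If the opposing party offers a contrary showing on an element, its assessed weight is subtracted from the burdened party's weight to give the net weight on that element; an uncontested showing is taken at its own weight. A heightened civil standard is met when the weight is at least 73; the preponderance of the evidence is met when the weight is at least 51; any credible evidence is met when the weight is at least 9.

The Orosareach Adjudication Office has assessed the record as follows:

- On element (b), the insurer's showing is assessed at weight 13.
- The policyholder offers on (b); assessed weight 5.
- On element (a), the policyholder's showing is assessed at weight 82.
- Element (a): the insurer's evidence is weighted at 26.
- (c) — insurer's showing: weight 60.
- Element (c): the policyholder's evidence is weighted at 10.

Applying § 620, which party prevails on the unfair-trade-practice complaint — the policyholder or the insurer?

At Stage 1 the policyholder must meet the preponderance of the evidence (weight is at least 51): on (a) the weight is 82 less the opposing 26 gives net 56, which does reach 51, so (a) meets the standard.
  Stage 1 carried; the burden shifts to the insurer.
At Stage 2 the insurer must meet any credible evidence (weight is at least 9): on (b) the weight is 13 less the opposing 5 gives net 8, which does not reach 9, so (b) does not meet the standard.
  The insurer does not carry Stage 2.
So the policyholder prevails.

policyholder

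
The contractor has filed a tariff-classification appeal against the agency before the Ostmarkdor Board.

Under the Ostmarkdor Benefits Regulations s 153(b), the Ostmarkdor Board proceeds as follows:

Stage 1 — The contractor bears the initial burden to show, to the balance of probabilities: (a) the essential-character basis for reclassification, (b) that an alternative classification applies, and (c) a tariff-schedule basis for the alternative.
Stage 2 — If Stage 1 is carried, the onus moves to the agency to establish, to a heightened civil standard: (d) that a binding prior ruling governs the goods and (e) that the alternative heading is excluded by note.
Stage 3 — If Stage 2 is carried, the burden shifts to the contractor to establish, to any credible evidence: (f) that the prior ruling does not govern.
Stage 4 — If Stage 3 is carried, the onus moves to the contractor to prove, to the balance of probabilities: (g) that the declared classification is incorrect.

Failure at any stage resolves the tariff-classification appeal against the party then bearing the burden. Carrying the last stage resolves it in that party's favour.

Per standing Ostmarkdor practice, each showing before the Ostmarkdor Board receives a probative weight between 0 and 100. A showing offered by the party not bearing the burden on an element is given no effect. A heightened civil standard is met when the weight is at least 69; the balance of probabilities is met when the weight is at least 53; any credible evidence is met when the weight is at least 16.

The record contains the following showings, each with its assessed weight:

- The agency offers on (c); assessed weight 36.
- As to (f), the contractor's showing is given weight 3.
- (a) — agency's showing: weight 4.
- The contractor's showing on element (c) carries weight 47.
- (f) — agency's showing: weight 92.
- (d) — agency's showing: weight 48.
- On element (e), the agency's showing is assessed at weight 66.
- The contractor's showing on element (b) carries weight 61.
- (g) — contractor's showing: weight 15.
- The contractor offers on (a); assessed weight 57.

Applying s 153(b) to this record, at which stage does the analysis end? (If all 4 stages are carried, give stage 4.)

stage 1

Stage 1 (contractor, the balance of probabilities, weight is at least 53): (a) 57 (agency's 4 disregarded) ≥ 53 — meets; (b) 61 ≥ 53 — meets; (c) 47 (agency's 36 disregarded) < 53 — fails.
  Not every element is met, so the contractor fails to carry Stage 1.
The analysis ends at Stage 1; the agency prevails.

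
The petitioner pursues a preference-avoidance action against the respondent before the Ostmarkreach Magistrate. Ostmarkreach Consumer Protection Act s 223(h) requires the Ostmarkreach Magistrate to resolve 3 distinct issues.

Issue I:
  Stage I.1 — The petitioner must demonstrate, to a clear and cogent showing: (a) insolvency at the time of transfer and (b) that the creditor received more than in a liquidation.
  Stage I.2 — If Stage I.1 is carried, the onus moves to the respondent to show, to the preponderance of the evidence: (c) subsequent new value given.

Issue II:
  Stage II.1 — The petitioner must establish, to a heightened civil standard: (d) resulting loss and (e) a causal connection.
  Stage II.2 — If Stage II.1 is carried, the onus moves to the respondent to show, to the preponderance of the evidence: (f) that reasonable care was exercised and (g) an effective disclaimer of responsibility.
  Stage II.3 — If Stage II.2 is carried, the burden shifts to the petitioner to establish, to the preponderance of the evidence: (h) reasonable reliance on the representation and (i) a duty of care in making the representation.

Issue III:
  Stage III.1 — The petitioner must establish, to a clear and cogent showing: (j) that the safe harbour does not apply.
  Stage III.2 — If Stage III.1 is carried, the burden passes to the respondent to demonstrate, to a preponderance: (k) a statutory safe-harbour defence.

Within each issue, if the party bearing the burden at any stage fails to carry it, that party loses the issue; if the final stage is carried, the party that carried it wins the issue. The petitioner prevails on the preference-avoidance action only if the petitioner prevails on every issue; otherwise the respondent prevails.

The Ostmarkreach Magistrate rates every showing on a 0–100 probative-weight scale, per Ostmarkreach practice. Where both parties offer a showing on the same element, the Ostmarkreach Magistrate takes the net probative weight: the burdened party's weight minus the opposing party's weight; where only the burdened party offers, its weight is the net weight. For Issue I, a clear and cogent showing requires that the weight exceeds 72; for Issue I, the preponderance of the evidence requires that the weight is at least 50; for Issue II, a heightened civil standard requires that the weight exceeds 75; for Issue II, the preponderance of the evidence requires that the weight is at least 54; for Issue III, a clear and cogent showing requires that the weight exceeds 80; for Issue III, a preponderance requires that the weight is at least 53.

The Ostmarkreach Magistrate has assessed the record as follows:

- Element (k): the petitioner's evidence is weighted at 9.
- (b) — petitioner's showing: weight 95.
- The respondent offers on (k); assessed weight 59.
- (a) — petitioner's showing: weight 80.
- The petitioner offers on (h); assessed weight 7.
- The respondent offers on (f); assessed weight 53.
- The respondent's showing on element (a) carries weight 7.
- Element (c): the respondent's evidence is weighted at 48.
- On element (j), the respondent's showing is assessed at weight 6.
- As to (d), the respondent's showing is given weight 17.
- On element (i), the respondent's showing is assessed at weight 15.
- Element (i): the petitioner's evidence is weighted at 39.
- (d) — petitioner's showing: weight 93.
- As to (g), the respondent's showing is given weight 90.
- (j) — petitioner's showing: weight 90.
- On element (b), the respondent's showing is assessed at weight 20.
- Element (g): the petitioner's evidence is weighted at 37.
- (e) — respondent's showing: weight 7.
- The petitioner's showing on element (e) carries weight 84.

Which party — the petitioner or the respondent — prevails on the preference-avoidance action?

— Issue I —
Stage I.1 (petitioner, a clear and cogent showing, weight exceeds 72): (a) net 80−7=73 > 72 — meets; (b) net 95−20=75 > 72 — meets.
  Stage I.1 carried; the burden shifts to the respondent.
Stage I.2 (respondent, the preponderance of the evidence, weight is at least 50): (c) 48 < 50 — fails.
  Stage I.2 not carried; the respondent fails its burden.
The petitioner prevails on this issue.
— Issue II —
Stage II.1 — burden on petitioner; standard: a heightened civil standard (weight exceeds 75).
    (d): 93 − 17 = 76 > 75 [met]
    (e): 84 − 7 = 77 > 75 [met]
  The petitioner carries Stage II.1; the respondent now bears the burden.
Stage II.2 — burden on respondent; standard: the preponderance of the evidence (weight is at least 54).
    (f): 53 < 54 [not met]
    (g): 90 − 37 = 53 < 54 [not met]
  Stage II.2 not carried; the respondent fails its burden.
The petitioner prevails on this issue.
— Issue III —
Stage III.1 (petitioner, a clear and cogent showing, weight exceeds 80): (j) net 90−6=84 > 80 — meets.
  The petitioner carries Stage III.1; the respondent now bears the burden.
Stage III.2 (respondent, a preponderance, weight is at least 53): (k) net 59−9=50 < 53 — fails.
  The respondent does not carry Stage III.2.
So the petitioner prevails on this issue.
Per-issue: Issue I → petitioner; Issue II → petitioner; Issue III → petitioner. The petitioner must prevail on every issue; overall, the petitioner prevails.

petitioner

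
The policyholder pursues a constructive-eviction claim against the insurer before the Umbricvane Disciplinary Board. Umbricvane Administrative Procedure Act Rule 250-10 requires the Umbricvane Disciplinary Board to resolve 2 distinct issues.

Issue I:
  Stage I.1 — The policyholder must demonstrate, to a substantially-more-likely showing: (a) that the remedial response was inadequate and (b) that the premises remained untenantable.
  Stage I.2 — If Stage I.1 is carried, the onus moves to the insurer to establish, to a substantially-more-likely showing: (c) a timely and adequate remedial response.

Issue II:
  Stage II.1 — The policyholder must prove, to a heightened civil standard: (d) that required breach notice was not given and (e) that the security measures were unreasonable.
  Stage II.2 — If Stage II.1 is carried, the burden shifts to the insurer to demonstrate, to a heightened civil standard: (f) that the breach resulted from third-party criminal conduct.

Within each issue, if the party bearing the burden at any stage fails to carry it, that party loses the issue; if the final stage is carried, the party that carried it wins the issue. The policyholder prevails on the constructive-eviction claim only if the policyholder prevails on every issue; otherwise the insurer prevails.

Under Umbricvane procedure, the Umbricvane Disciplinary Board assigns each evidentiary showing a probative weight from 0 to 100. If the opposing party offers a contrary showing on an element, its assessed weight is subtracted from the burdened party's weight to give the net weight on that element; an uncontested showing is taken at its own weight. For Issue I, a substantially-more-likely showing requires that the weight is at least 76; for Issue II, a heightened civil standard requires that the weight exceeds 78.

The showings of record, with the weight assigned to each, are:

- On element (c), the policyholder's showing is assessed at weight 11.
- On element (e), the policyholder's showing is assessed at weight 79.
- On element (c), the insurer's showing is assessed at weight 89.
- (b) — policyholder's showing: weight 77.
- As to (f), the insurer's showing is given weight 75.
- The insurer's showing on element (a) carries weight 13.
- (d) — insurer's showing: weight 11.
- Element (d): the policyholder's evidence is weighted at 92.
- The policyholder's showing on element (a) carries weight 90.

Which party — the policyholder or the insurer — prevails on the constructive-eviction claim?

insurer

— Issue I —
Stage I.1 — burden on policyholder; standard: a substantially-more-likely showing (weight is at least 76).
    (a): 90 − 13 = 77 ≥ 76 [met]
    (b): 77 ≥ 76 [met]
  All elements met. The burden passes to the insurer.
Stage I.2 — burden on insurer; standard: a substantially-more-likely showing (weight is at least 76).
    (c): 89 − 11 = 78 ≥ 76 [met]
  Stage I.2 carried; the final stage is satisfied.
All stages carried — the insurer prevails on this issue.
— Issue II —
At Stage II.1 the policyholder must meet a heightened civil standard (weight exceeds 78): on (d) the weight is 92 less the opposing 11 gives net 81, > 78, so (d) meets the standard; on (e) the weight is 79, which does exceed 78, so (e) meets the standard.
  Stage II.1 is satisfied; the onus moves to the insurer.
At Stage II.2 the insurer must meet a heightened civil standard (weight exceeds 78): on (f) the weight is 75, ≤ 78, so (f) does not meet the standard.
  Stage II.2 not carried; the insurer fails its burden.
The analysis ends at Stage II.2; the policyholder prevails on this issue.
Per-issue: Issue I → insurer; Issue II → policyholder. The policyholder must prevail on every issue; overall, the insurer prevails.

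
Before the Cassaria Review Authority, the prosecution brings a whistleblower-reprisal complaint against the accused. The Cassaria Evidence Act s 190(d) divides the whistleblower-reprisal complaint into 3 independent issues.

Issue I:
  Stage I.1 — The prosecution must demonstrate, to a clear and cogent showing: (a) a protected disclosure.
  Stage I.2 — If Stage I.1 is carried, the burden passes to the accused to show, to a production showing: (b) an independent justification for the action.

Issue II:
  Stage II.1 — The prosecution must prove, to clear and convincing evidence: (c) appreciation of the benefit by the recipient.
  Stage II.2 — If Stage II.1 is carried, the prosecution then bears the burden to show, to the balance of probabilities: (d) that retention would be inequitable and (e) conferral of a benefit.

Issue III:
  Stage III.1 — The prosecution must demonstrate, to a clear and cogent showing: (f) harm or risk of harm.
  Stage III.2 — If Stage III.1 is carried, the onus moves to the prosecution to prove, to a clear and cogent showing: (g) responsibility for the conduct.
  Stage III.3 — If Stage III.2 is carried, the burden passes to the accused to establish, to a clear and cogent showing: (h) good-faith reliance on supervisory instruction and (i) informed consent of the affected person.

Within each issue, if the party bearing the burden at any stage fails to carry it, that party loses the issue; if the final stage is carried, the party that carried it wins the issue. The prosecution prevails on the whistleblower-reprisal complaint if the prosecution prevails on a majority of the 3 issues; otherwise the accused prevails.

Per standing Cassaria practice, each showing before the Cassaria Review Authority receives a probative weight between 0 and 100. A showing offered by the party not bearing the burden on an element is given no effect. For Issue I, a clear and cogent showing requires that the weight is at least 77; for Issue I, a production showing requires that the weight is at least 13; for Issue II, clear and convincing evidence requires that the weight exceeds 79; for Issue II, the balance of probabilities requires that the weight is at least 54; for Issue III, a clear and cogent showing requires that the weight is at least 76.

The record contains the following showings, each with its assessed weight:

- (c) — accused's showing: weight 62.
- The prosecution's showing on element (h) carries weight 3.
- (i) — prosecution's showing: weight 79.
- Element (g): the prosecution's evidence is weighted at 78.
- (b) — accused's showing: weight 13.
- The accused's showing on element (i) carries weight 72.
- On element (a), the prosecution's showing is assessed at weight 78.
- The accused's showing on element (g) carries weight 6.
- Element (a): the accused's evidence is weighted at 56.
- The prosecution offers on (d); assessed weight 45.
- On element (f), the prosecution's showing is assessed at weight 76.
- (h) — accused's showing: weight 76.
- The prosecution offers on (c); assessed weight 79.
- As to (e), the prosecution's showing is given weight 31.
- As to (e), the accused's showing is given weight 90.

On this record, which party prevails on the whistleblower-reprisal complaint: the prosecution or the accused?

accused

— Issue I —
Stage I.1 (prosecution, a clear and cogent showing, weight is at least 77): (a) 78 (accused's 56 disregarded) ≥ 77 — meets.
  All elements met. The burden passes to the accused.
Stage I.2 (accused, a production showing, weight is at least 13): (b) 13 ≥ 13 — meets.
  All elements met at the final stage.
With every stage satisfied, the accused prevails on this issue.
— Issue II —
Stage II.1 — burden on prosecution; standard: clear and convincing evidence (weight exceeds 79).
    (c): 79 (accused's 62 disregarded) ≤ 79 [not met]
  Stage II.1 not carried; the prosecution fails its burden.
So the accused prevails on this issue.
— Issue III —
At Stage III.1 the prosecution must meet a clear and cogent showing (weight is at least 76): on (f) the weight is 76, ≥ 76, so (f) meets the standard.
  Stage III.1 is satisfied; the prosecution continues to bear the burden.
At Stage III.2 the prosecution must meet a clear and cogent showing (weight is at least 76): on (g) the weight is 78 (the accused's 6 is given no effect), which does reach 76, so (g) meets the standard.
  Stage III.2 is satisfied; the onus moves to the accused.
At Stage III.3 the accused must meet a clear and cogent showing (weight is at least 76): on (h) the weight is 76 (the prosecution's 3 is given no effect), ≥ 76, so (h) meets the standard; on (i) the weight is 72 (the prosecution's 79 is given no effect), which does not reach 76, so (i) does not meet the standard.
  Stage III.3 not carried; the accused fails its burden.
So the prosecution prevails on this issue.
Per-issue: Issue I → accused; Issue II → accused; Issue III → prosecution. The prosecution must prevail on a majority of issues; overall, the accused prevails.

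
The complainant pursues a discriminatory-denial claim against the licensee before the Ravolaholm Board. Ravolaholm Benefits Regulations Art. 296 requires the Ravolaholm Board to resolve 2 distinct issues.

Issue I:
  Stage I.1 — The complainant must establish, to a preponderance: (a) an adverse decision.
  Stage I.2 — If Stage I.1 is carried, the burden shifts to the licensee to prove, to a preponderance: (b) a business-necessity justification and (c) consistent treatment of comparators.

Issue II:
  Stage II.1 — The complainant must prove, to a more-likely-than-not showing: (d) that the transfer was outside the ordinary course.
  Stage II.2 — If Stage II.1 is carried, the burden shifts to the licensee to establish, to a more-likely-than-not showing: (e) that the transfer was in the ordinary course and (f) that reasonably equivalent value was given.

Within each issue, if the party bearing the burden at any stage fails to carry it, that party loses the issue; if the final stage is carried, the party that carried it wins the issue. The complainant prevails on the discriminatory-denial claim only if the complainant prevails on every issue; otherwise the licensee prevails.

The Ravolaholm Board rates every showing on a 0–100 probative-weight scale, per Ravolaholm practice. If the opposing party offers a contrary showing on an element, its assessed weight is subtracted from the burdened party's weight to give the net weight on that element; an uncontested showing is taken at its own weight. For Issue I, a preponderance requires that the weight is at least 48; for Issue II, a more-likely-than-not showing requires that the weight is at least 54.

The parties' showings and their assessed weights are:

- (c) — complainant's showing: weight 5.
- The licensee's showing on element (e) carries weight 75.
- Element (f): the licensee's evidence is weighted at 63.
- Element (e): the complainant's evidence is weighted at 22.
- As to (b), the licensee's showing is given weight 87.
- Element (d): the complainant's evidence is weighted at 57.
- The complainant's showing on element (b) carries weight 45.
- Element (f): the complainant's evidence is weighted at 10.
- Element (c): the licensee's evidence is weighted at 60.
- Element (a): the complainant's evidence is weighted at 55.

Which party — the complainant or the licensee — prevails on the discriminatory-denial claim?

— Issue I —
At Stage I.1 the complainant must meet a preponderance (weight is at least 48): on (a) the weight is 55, ≥ 48, so (a) meets the standard.
  Stage I.1 is satisfied; the onus moves to the licensee.
At Stage I.2 the licensee must meet a preponderance (weight is at least 48): on (b) the weight is 87 less the opposing 45 gives net 42, which does not reach 48, so (b) does not meet the standard; on (c) the weight is 60 less the opposing 5 gives net 55, ≥ 48, so (c) meets the standard.
  Stage I.2 not carried; the licensee fails its burden.
The complainant prevails on this issue.
— Issue II —
Stage II.1 — burden on complainant; standard: a more-likely-than-not showing (weight is at least 54).
    (d): 57 ≥ 54 [met]
  Stage II.1 carried; the burden shifts to the licensee.
Stage II.2 — burden on licensee; standard: a more-likely-than-not showing (weight is at least 54).
    (e): 75 − 22 = 53 < 54 [not met]
    (f): 63 − 10 = 53 < 54 [not met]
  The licensee does not carry Stage II.2.
So the complainant prevails on this issue.
Per-issue: Issue I → complainant; Issue II → complainant. The complainant must prevail on every issue; overall, the complainant prevails.

complainant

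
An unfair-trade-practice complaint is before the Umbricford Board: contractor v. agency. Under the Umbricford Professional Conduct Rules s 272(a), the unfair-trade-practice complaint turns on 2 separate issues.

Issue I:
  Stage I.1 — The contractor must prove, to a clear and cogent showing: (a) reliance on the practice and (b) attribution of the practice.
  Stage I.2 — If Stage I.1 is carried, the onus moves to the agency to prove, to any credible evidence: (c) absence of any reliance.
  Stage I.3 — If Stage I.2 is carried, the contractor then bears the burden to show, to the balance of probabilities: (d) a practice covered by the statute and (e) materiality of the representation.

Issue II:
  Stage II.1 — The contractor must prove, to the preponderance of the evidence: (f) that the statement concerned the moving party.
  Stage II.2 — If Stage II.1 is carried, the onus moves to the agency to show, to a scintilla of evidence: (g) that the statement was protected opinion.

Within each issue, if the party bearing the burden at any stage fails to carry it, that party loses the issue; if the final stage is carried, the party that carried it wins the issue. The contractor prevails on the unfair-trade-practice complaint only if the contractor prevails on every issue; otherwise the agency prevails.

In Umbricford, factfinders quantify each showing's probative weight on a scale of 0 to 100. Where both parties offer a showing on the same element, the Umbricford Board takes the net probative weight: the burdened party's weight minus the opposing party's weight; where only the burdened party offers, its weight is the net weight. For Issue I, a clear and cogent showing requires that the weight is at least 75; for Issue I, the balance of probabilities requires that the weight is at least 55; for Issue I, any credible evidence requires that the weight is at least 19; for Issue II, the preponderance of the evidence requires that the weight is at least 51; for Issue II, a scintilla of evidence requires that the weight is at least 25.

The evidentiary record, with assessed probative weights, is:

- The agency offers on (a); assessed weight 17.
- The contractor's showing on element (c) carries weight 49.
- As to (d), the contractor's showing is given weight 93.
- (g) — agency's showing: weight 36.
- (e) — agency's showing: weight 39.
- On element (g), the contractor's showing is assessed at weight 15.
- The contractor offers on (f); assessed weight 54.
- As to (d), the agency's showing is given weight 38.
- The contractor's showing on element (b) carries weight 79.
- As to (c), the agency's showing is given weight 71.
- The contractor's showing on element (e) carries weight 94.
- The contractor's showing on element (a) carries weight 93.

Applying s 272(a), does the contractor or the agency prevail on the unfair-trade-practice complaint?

— Issue I —
Stage I.1 — burden on contractor; standard: a clear and cogent showing (weight is at least 75).
    (a): 93 − 17 = 76 ≥ 75 [met]
    (b): 79 ≥ 75 [met]
  The contractor carries Stage I.1; the agency now bears the burden.
Stage I.2 — burden on agency; standard: any credible evidence (weight is at least 19).
    (c): 71 − 49 = 22 ≥ 19 [met]
  All elements met. The burden passes to the contractor.
Stage I.3 — burden on contractor; standard: the balance of probabilities (weight is at least 55).
    (d): 93 − 38 = 55 ≥ 55 [met]
    (e): 94 − 39 = 55 ≥ 55 [met]
  Stage I.3 carried; the final stage is satisfied.
All stages carried — the contractor prevails on this issue.
— Issue II —
Stage II.1 (contractor, the preponderance of the evidence, weight is at least 51): (f) 54 ≥ 51 — meets.
  All elements met. The burden passes to the agency.
Stage II.2 (agency, a scintilla of evidence, weight is at least 25): (g) net 36−15=21 < 25 — fails.
  The agency does not carry Stage II.2.
The analysis ends at Stage II.2; the contractor prevails on this issue.
Per-issue: Issue I → contractor; Issue II → contractor. The contractor must prevail on every issue; overall, the contractor prevails.

contractor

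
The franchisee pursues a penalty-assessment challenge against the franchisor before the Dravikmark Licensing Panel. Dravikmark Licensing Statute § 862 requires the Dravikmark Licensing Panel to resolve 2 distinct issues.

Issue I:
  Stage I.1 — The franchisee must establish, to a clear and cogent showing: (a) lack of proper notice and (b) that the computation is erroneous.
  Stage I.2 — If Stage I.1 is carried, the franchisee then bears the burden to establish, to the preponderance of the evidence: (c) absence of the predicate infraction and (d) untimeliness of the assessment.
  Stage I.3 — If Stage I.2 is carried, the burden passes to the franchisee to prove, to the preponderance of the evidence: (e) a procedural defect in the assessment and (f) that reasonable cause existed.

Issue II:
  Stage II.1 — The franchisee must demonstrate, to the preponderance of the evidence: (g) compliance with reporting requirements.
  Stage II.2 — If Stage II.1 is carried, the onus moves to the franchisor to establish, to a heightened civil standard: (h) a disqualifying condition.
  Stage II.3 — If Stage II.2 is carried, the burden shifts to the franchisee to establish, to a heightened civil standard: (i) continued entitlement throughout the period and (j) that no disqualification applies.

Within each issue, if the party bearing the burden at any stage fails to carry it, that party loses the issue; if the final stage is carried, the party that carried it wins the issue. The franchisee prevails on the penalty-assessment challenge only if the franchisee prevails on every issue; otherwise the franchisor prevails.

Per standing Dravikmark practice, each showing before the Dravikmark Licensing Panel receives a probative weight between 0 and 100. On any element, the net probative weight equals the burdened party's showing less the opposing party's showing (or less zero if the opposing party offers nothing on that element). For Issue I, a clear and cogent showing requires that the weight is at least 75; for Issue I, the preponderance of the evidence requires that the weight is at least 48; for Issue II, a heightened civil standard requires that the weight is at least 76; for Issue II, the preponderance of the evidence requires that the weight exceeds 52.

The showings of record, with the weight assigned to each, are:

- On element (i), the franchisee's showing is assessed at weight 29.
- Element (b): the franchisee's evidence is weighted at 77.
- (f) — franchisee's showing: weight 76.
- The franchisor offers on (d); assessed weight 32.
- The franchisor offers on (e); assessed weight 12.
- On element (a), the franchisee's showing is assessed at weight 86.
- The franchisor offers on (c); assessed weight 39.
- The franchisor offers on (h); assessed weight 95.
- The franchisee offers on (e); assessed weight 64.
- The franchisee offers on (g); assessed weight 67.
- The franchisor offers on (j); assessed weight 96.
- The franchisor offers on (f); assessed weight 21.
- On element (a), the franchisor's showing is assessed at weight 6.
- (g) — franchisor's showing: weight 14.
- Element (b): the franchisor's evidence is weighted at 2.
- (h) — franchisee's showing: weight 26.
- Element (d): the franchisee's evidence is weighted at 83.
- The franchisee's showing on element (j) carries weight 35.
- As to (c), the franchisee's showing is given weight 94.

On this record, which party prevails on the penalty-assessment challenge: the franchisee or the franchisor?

franchisee

— Issue I —
Stage I.1 — burden on franchisee; standard: a clear and cogent showing (weight is at least 75).
    (a): 86 − 6 = 80 ≥ 75 [met]
    (b): 77 − 2 = 75 ≥ 75 [met]
  Stage I.1 is satisfied; the franchisee continues to bear the burden.
Stage I.2 — burden on franchisee; standard: the preponderance of the evidence (weight is at least 48).
    (c): 94 − 39 = 55 ≥ 48 [met]
    (d): 83 − 32 = 51 ≥ 48 [met]
  All elements met. The franchisee retains the burden for Stage I.3.
Stage I.3 — burden on franchisee; standard: the preponderance of the evidence (weight is at least 48).
    (e): 64 − 12 = 52 ≥ 48 [met]
    (f): 76 − 21 = 55 ≥ 48 [met]
  Stage I.3 carried; the final stage is satisfied.
Every stage carried; the franchisee prevails on this issue.
— Issue II —
At Stage II.1 the franchisee must meet the preponderance of the evidence (weight exceeds 52): on (g) the weight is 67 less the opposing 14 gives net 53, which does exceed 52, so (g) meets the standard.
  Stage II.1 carried; the burden shifts to the franchisor.
At Stage II.2 the franchisor must meet a heightened civil standard (weight is at least 76): on (h) the weight is 95 less the opposing 26 gives net 69, which does not reach 76, so (h) does not meet the standard.
  The franchisor does not carry Stage II.2.
So the franchisee prevails on this issue.
Per-issue: Issue I → franchisee; Issue II → franchisee. The franchisee must prevail on every issue; overall, the franchisee prevails.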